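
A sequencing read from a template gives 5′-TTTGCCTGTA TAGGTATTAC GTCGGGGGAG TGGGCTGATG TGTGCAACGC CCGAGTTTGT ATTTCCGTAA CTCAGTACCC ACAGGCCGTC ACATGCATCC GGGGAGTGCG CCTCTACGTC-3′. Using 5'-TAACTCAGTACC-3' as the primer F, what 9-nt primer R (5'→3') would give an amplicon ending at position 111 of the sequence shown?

5'-GCGCACTCC-3'

The forward primer binds at positions 68–79; the product's 3' end on the top strand is position 111.
The reverse primer anneals to the top strand over positions 103–111, i.e. to GGAGTGCGC.
Its sequence written 5'→3' is the reverse complement: GCGCACTCC.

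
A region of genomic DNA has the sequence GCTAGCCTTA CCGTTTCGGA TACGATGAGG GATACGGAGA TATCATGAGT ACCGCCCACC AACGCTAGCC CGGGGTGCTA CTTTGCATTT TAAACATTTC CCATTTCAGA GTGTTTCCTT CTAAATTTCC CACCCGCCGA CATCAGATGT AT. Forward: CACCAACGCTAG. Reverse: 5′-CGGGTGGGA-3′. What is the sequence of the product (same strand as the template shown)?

5'-CACCAACGCTAGCCCGGGGTGCTACTTTGCATTTTAAACATTTCCCATTTCAGAGTGTTTCCTTCTAAATTTCCCACCCG-3'

Forward primer CACCAACGCTAG is found on the top strand at positions 57–68.
The reverse primer's reverse complement is TCCCACCCG, which matches the template at positions 128–136.
The product is the template from position 57 through 136 (80 bp).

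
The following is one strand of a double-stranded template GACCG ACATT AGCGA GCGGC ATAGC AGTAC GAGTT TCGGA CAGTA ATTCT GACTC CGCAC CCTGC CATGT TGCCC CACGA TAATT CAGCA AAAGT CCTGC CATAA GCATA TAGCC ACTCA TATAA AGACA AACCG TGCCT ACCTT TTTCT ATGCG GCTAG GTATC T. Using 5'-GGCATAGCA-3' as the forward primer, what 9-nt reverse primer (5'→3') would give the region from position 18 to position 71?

5'-AACATGGCA-3'

The product's 3' end on the top strand is position 71.
The reverse primer anneals to the top strand over positions 63–71, i.e. to TGCCATGTT.
Its sequence written 5'→3' is the reverse complement: AACATGGCA.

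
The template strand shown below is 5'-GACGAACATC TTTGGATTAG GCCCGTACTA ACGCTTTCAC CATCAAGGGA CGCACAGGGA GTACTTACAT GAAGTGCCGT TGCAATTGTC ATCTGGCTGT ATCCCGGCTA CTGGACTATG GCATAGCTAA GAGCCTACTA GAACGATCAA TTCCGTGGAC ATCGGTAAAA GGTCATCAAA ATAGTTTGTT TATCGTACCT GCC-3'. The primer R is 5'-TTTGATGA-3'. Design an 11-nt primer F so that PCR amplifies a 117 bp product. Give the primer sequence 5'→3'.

The reverse primer's reverse complement TCATCAAA matches the template at positions 173–180, so the product ends at position 180.
A 117 bp product then starts at position 180 − 117 + 1 = 64.
The forward primer is identical to the top strand there: CTTACATGAAG.

5'-CTTACATGAAG-3'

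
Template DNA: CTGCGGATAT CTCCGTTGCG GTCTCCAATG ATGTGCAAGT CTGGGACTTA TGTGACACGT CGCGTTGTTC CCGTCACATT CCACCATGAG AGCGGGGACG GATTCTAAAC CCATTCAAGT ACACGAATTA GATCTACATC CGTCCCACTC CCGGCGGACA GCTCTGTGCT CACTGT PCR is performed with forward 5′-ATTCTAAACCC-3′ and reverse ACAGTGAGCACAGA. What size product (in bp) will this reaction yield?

Scanning the template, ATTCTAAACCC occurs at positions 102–112; this primer anneals to the bottom strand there with its 3' end pointing downstream.
The reverse primer's reverse complement is TCTGTGCTCACTGT, which matches the template at positions 163–176.
The product runs from position 102 to position 176, so its length is 176 − 102 + 1 = 75 bp.

75 bp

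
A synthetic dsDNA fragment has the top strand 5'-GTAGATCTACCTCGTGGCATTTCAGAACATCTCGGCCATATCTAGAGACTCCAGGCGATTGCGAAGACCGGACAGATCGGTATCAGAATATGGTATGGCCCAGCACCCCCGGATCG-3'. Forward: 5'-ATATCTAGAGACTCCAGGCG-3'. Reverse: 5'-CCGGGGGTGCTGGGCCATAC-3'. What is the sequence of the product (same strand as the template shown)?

5'-ATATCTAGAGACTCCAGGCGATTGCGAAGACCGGACAGATCGGTATCAGAATATGGTATGGCCCAGCACCCCCGG-3'

Scanning the template, ATATCTAGAGACTCCAGGCG occurs at positions 38–57; this primer anneals to the bottom strand there with its 3' end pointing downstream.
Reverse complement of the reverse primer: GTATGGCCCAGCACCCCCGG. This occurs on the top strand at positions 93–112.
The product is the template from position 38 through 112 (75 bp).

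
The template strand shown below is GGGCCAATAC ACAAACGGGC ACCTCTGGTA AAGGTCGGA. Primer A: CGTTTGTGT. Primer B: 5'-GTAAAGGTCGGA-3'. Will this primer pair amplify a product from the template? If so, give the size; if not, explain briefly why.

Primer A (CGTTTGTGT) has reverse complement ACACAAACG, which matches the top strand at positions 9–17; primer A anneals to the top strand there with its 3' end pointing upstream toward position 9.
Primer B (GTAAAGGTCGGA) matches the top strand directly at positions 28–39; it anneals to the bottom strand with its 3' end pointing downstream toward position 39.
The 3' ends diverge (primer A extends toward position 1, primer B toward position 39), so the primers never converge on a shared product.

No product — the primers' 3' ends point away from each other.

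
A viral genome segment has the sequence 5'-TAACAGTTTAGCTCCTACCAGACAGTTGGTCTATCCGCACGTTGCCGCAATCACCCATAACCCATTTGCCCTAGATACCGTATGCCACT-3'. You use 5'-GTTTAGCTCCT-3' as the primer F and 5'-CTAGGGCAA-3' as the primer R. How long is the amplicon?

69 bp

The forward primer matches the template at positions 6–16.
Taking the reverse complement of CTAGGGCAA gives TTGCCCTAG, found at positions 66–74 on the template; the primer anneals here to the top strand with its 3' end pointing upstream.
The product runs from position 6 to position 74, so its length is 74 − 6 + 1 = 69 bp.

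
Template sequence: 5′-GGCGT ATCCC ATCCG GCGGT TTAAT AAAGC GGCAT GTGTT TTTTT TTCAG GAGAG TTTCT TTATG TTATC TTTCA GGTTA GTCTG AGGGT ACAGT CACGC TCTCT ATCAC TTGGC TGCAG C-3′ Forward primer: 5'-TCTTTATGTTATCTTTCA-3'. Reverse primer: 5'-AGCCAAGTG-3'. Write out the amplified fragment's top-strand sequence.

Scanning the template, TCTTTATGTTATCTTTCA occurs at positions 58–75; this primer anneals to the bottom strand there with its 3' end pointing downstream.
Taking the reverse complement of AGCCAAGTG gives CACTTGGCT, found at positions 108–116 on the template; the primer anneals here to the top strand with its 3' end pointing upstream.
The product is the template from position 58 through 116 (59 bp).

5'-TCTTTATGTTATCTTTCAGGTTAGTCTGAGGGTACAGTCACGCTCTCTATCACTTGGCT-3'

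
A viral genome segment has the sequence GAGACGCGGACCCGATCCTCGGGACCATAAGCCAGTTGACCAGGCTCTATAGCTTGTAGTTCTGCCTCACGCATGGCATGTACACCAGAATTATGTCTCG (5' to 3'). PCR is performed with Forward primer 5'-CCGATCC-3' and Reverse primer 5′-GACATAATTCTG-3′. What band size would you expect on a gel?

86 bp

The forward primer matches the template at positions 12–18.
Taking the reverse complement of GACATAATTCTG gives CAGAATTATGTC, found at positions 86–97 on the template; the primer anneals here to the top strand with its 3' end pointing upstream.
Amplicon spans positions 12–97: 86 bp.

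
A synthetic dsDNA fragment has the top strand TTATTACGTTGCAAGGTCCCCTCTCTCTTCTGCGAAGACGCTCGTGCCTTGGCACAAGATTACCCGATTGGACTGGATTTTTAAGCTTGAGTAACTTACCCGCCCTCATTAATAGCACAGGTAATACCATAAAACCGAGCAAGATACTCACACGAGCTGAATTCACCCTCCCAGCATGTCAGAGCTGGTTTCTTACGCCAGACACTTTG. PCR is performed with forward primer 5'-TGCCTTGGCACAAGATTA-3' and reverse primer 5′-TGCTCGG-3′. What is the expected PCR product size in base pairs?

97 bp

Forward primer TGCCTTGGCACAAGATTA is found on the top strand at positions 45–62.
The reverse primer's reverse complement is CCGAGCA, which matches the template at positions 135–141.
The product runs from position 45 to position 141, so its length is 141 − 45 + 1 = 97 bp.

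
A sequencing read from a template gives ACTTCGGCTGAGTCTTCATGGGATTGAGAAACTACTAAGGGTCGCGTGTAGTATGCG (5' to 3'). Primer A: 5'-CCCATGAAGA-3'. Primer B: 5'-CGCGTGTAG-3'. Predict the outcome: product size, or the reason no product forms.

No product — the primers' 3' ends point away from each other.

Primer A (CCCATGAAGA) has reverse complement TCTTCATGGG, which matches the top strand at positions 13–22; primer A anneals to the top strand there with its 3' end pointing upstream toward position 13.
Primer B (CGCGTGTAG) matches the top strand directly at positions 43–51; it anneals to the bottom strand with its 3' end pointing downstream toward position 51.
The 3' ends diverge (primer A extends toward position 1, primer B toward position 57), so the primers never converge on a shared product.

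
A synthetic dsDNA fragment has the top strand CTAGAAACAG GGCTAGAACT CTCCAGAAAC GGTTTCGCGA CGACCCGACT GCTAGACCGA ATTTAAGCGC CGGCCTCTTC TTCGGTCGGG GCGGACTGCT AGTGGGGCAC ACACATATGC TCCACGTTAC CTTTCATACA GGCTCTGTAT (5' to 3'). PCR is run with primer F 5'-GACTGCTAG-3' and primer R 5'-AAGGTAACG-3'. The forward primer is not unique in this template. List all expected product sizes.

The forward primer GACTGCTAG matches the top strand at positions 47–55, 94–102.
The reverse primer's reverse complement is CGTTACCTT, matching at positions 125–133.
Each forward site pairs with the reverse site to give a product ending at position 133: sizes 87, 40 bp.

87 bp, 40 bp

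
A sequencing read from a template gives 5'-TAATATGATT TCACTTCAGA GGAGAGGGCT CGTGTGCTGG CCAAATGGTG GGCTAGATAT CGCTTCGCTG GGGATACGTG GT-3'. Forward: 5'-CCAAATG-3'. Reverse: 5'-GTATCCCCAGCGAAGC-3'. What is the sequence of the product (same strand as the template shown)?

Forward primer CCAAATG is found on the top strand at positions 41–47.
The reverse primer's reverse complement is GCTTCGCTGGGGATAC, which matches the template at positions 62–77.
The product is the template from position 41 through 77 (37 bp).

5'-CCAAATGGTGGGCTAGATATCGCTTCGCTGGGGATAC-3'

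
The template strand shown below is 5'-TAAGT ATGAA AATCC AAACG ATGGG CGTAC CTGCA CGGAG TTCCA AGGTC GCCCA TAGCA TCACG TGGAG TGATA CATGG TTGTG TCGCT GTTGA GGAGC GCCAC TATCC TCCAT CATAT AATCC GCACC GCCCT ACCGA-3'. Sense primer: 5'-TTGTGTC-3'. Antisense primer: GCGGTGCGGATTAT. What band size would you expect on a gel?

Forward primer TTGTGTC is found on the top strand at positions 81–87.
The reverse primer's reverse complement is ATAATCCGCACCGC, which matches the template at positions 119–132.
Amplicon spans positions 81–132: 52 bp.

52 bp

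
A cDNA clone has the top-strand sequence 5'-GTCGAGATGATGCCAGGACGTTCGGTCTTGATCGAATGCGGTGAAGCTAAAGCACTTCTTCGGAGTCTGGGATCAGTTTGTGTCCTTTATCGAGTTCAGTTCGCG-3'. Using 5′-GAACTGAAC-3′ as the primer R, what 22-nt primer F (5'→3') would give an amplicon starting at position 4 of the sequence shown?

The reverse primer's reverse complement GTTCAGTTC matches the template at positions 94–102; the product starts at position 4.
The forward primer is identical to the top strand over positions 4–25: GAGATGATGCCAGGACGTTCGG.

5'-GAGATGATGCCAGGACGTTCGG-3'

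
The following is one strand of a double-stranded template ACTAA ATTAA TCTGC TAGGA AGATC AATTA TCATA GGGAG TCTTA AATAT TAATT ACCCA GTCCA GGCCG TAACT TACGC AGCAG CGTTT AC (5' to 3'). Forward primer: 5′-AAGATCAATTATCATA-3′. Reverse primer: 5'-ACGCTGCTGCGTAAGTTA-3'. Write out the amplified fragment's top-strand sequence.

The forward primer matches the template at positions 20–35.
Taking the reverse complement of ACGCTGCTGCGTAAGTTA gives TAACTTACGCAGCAGCGT, found at positions 71–88 on the template; the primer anneals here to the top strand with its 3' end pointing upstream.
The product is the template from position 20 through 88 (69 bp).

5'-AAGATCAATTATCATAGGGAGTCTTAAATATTAATTACCCAGTCCAGGCCGTAACTTACGCAGCAGCGT-3'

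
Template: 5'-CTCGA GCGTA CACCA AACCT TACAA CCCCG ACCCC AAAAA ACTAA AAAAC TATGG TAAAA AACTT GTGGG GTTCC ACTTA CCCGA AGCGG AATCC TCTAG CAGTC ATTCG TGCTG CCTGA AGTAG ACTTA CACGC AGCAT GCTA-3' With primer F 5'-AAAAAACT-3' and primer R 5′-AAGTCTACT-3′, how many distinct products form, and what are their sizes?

Three products: 94 bp, 86 bp, 73 bp

The forward primer AAAAAACT matches the top strand at positions 36–43, 44–51, 57–64.
The reverse primer's reverse complement is AGTAGACTT, matching at positions 121–129.
Each forward site pairs with the reverse site to give a product ending at position 129: sizes 94, 86, 73 bp.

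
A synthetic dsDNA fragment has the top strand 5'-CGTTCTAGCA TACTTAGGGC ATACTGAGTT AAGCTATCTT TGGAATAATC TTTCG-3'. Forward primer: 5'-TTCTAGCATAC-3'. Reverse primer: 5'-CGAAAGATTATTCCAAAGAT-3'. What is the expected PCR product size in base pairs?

53 bp

Forward primer TTCTAGCATAC is found on the top strand at positions 3–13.
The reverse primer's reverse complement is ATCTTTGGAATAATCTTTCG, which matches the template at positions 36–55.
Product length = (reverse-primer end) − (forward-primer start) + 1 = 55 − 3 + 1 = 53 bp.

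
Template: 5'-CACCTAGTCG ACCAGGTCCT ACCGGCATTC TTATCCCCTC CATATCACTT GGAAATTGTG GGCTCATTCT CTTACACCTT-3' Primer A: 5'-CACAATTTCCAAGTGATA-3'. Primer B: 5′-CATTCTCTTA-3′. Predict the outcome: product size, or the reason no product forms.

No product — the primers' 3' ends point away from each other.

Primer A (CACAATTTCCAAGTGATA) has reverse complement TATCACTTGGAAATTGTG, which matches the top strand at positions 43–60; primer A anneals to the top strand there with its 3' end pointing upstream toward position 43.
Primer B (CATTCTCTTA) matches the top strand directly at positions 65–74; it anneals to the bottom strand with its 3' end pointing downstream toward position 74.
The 3' ends diverge (primer A extends toward position 1, primer B toward position 80), so the primers never converge on a shared product.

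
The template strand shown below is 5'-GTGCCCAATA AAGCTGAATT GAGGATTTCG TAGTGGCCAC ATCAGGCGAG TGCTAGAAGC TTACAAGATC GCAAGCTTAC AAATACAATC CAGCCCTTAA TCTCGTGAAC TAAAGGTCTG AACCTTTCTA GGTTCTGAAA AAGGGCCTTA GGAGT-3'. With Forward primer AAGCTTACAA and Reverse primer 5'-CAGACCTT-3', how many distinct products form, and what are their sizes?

Two products: 64 bp, 48 bp

The forward primer AAGCTTACAA matches the top strand at positions 57–66, 73–82.
The reverse primer's reverse complement is AAGGTCTG, matching at positions 113–120.
Each forward site pairs with the reverse site to give a product ending at position 120: sizes 64, 48 bp.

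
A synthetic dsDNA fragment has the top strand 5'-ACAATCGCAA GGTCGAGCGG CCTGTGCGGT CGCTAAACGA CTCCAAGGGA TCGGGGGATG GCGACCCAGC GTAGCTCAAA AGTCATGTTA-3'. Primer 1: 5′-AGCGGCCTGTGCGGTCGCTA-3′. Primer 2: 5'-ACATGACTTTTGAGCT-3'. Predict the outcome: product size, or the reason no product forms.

Yes — a 73 bp product.

Primer 1 (AGCGGCCTGTGCGGTCGCTA) matches the top strand at positions 16–35; it acts as a forward primer.
Primer 2's reverse complement is AGCTCAAAAGTCATGT, matching the top strand at positions 73–88; it acts as a reverse primer.
The 3' ends face each other across positions 16–88, giving a 73 bp product.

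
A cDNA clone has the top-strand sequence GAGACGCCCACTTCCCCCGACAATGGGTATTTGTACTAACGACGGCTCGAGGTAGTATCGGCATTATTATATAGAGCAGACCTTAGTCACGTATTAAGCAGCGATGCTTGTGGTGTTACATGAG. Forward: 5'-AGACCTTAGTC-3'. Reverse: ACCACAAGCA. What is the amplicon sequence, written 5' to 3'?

Forward primer AGACCTTAGTC is found on the top strand at positions 78–88.
Reverse complement of the reverse primer: TGCTTGTGGT. This occurs on the top strand at positions 105–114.
The product is the template from position 78 through 114 (37 bp).

5'-AGACCTTAGTCACGTATTAAGCAGCGATGCTTGTGGT-3'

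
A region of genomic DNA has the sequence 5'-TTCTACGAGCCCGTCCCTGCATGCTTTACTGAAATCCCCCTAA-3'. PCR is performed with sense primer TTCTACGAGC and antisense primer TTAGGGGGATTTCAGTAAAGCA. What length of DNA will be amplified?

Forward primer TTCTACGAGC is found on the top strand at positions 1–10.
The reverse primer's reverse complement is TGCTTTACTGAAATCCCCCTAA, which matches the template at positions 22–43.
Product length = (reverse-primer end) − (forward-primer start) + 1 = 43 − 1 + 1 = 43 bp.

43 bp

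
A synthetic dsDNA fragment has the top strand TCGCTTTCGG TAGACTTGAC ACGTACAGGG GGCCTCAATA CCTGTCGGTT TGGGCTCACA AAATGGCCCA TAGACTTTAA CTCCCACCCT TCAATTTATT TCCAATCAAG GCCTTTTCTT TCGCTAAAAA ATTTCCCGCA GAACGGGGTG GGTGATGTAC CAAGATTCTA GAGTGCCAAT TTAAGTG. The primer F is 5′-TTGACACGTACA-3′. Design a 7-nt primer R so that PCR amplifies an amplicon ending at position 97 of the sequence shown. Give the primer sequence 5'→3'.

The forward primer binds at positions 16–27; the product's 3' end on the top strand is position 97.
The reverse primer anneals to the top strand over positions 91–97, i.e. to TCAATTT.
Its sequence written 5'→3' is the reverse complement: AAATTGA.

5'-AAATTGA-3'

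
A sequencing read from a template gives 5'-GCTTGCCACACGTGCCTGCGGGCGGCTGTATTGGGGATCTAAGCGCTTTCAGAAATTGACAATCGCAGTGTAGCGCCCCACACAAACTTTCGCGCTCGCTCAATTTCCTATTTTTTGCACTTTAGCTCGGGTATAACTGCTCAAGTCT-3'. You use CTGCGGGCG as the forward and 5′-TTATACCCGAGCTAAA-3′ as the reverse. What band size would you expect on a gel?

121 bp

Scanning the template, CTGCGGGCG occurs at positions 16–24; this primer anneals to the bottom strand there with its 3' end pointing downstream.
Taking the reverse complement of TTATACCCGAGCTAAA gives TTTAGCTCGGGTATAA, found at positions 121–136 on the template; the primer anneals here to the top strand with its 3' end pointing upstream.
The product runs from position 16 to position 136, so its length is 136 − 16 + 1 = 121 bp.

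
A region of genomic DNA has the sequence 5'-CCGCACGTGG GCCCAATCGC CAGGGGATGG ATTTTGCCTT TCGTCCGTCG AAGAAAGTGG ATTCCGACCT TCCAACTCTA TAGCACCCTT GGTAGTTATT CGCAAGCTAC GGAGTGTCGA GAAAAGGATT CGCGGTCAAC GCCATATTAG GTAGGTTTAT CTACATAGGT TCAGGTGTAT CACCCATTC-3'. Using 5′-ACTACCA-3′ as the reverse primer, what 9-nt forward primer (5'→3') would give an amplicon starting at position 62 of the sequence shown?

The reverse primer's reverse complement TGGTAGT matches the template at positions 90–96; the product starts at position 62.
The forward primer is identical to the top strand over positions 62–70: TTCCGACCT.

5'-TTCCGACCT-3'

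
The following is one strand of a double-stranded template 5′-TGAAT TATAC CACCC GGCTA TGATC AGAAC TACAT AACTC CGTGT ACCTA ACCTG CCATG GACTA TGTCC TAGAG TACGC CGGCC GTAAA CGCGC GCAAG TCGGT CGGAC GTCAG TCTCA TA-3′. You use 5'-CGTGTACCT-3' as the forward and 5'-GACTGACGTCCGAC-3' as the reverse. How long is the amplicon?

The forward primer matches the template at positions 41–49.
The reverse primer's reverse complement is GTCGGACGTCAGTC, which matches the template at positions 104–117.
The product runs from position 41 to position 117, so its length is 117 − 41 + 1 = 77 bp.

77 bp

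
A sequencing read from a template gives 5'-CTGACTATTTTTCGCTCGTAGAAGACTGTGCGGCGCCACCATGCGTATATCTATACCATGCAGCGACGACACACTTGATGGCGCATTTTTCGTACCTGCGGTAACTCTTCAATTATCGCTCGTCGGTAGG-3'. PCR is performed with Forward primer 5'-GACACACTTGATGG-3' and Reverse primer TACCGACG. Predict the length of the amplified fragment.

The forward primer matches the template at positions 68–81.
Taking the reverse complement of TACCGACG gives CGTCGGTA, found at positions 121–128 on the template; the primer anneals here to the top strand with its 3' end pointing upstream.
The product runs from position 68 to position 128, so its length is 128 − 68 + 1 = 61 bp.

61 bp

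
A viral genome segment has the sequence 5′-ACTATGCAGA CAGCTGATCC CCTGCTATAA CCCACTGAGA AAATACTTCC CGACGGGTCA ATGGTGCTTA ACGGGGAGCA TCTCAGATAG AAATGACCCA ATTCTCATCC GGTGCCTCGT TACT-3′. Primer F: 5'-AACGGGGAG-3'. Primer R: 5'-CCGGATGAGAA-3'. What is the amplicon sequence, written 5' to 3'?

5'-AACGGGGAGCATCTCAGATAGAAATGACCCAATTCTCATCCGG-3'

The forward primer matches the template at positions 70–78.
The reverse primer's reverse complement is TTCTCATCCGG, which matches the template at positions 102–112.
The product is the template from position 70 through 112 (43 bp).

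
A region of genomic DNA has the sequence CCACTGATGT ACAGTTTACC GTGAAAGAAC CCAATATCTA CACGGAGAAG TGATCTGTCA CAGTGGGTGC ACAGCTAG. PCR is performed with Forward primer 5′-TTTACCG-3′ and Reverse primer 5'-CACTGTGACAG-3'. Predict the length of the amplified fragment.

51 bp

Scanning the template, TTTACCG occurs at positions 15–21; this primer anneals to the bottom strand there with its 3' end pointing downstream.
Reverse complement of the reverse primer: CTGTCACAGTG. This occurs on the top strand at positions 55–65.
The product runs from position 15 to position 65, so its length is 65 − 15 + 1 = 51 bp.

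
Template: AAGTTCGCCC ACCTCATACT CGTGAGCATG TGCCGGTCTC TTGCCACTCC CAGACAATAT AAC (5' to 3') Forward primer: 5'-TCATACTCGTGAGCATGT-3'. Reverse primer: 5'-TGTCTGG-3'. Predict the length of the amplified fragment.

The forward primer matches the template at positions 14–31.
Reverse complement of the reverse primer: CCAGACA. This occurs on the top strand at positions 50–56.
Amplicon spans positions 14–56: 43 bp.

43 bp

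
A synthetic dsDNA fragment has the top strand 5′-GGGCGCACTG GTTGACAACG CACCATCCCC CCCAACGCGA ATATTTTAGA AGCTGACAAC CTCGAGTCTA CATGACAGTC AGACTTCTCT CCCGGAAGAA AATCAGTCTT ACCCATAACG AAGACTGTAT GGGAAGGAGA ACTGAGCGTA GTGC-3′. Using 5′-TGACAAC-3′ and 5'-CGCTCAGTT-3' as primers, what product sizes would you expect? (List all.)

136 bp, 95 bp

The forward primer TGACAAC matches the top strand at positions 13–19, 54–60.
The reverse primer's reverse complement is AACTGAGCG, matching at positions 140–148.
Each forward site pairs with the reverse site to give a product ending at position 148: sizes 136, 95 bp.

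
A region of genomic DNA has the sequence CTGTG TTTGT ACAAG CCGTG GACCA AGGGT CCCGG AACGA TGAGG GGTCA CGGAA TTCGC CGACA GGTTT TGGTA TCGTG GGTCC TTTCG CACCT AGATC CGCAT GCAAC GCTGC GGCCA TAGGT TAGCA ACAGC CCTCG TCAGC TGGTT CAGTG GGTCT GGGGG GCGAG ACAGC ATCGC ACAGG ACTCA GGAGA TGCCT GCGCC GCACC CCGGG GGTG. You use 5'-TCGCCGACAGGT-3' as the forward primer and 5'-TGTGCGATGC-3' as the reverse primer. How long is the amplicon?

127 bp

Forward primer TCGCCGACAGGT is found on the top strand at positions 57–68.
The reverse primer's reverse complement is GCATCGCACA, which matches the template at positions 174–183.
Amplicon spans positions 57–183: 127 bp.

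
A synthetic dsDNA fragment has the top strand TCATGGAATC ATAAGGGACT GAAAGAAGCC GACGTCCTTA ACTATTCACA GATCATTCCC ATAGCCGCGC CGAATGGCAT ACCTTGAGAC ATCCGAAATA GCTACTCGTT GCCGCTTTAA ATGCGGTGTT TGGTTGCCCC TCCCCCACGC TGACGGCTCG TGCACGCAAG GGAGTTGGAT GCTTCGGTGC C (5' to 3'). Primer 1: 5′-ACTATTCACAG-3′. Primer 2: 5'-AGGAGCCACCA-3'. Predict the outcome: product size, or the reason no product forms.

No product — primer 2 has no binding site in the template.

Primer 2 (AGGAGCCACCA) does not match the top strand, and its reverse complement TGGTGGCTCCT does not match either.
With no annealing site for primer 2, no amplification occurs.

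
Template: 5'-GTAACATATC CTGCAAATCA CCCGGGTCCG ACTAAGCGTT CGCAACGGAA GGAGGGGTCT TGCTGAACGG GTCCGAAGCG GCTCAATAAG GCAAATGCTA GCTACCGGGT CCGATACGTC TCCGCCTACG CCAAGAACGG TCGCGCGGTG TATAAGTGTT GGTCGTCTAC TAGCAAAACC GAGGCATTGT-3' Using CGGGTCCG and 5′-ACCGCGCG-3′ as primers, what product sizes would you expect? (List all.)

The forward primer CGGGTCCG matches the top strand at positions 23–30, 68–75, 106–113.
The reverse primer's reverse complement is CGCGCGGT, matching at positions 142–149.
Each forward site pairs with the reverse site to give a product ending at position 149: sizes 127, 82, 44 bp.

127 bp, 82 bp, 44 bp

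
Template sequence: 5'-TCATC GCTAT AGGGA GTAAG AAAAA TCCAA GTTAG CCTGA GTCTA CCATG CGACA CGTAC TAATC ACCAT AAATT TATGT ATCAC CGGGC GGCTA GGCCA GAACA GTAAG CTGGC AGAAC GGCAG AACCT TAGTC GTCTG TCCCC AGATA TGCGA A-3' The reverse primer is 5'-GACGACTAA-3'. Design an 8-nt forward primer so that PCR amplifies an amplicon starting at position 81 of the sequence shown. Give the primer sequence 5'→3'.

5'-ATCACCGG-3'

The reverse primer's reverse complement TTAGTCGTC matches the template at positions 130–138; the product starts at position 81.
The forward primer is identical to the top strand over positions 81–88: ATCACCGG.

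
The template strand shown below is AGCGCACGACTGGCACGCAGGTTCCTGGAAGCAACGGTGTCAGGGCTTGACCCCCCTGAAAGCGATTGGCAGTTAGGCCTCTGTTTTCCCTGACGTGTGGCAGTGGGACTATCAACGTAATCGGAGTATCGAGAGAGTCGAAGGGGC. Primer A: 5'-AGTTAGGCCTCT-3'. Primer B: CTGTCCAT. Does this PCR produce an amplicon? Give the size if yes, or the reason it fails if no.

No product — primer B has no binding site in the template.

Primer B (CTGTCCAT) does not match the top strand, and its reverse complement ATGGACAG does not match either.
With no annealing site for primer B, no amplification occurs.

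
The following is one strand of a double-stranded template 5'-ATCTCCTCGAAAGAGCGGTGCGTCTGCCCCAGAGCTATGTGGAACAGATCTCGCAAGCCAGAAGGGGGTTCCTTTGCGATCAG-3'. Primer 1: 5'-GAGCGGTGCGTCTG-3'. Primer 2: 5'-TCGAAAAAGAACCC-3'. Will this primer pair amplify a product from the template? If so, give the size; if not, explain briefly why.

No product — primer 2 has no binding site in the template.

Primer 2 (TCGAAAAAGAACCC) does not match the top strand, and its reverse complement GGGTTCTTTTTCGA does not match either.
With no annealing site for primer 2, no amplification occurs.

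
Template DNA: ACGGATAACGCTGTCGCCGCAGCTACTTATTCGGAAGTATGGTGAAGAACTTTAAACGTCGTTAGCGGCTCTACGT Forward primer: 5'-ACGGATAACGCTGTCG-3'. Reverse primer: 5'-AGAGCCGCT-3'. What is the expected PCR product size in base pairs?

Forward primer ACGGATAACGCTGTCG is found on the top strand at positions 1–16.
Reverse complement of the reverse primer: AGCGGCTCT. This occurs on the top strand at positions 64–72.
The product runs from position 1 to position 72, so its length is 72 − 1 + 1 = 72 bp.

72 bp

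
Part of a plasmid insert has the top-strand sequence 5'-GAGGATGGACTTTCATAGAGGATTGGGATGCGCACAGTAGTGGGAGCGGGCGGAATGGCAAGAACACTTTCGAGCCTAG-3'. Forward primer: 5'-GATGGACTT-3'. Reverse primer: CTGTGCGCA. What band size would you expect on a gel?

Scanning the template, GATGGACTT occurs at positions 4–12; this primer anneals to the bottom strand there with its 3' end pointing downstream.
Taking the reverse complement of CTGTGCGCA gives TGCGCACAG, found at positions 29–37 on the template; the primer anneals here to the top strand with its 3' end pointing upstream.
The product runs from position 4 to position 37, so its length is 37 − 4 + 1 = 34 bp.

34 bp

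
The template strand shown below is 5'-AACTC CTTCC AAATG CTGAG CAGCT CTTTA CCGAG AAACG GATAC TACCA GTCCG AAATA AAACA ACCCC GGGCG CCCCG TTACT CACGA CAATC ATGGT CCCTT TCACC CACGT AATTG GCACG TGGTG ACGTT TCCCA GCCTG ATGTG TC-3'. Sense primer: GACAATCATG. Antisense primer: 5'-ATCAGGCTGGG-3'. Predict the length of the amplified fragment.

59 bp

Scanning the template, GACAATCATG occurs at positions 89–98; this primer anneals to the bottom strand there with its 3' end pointing downstream.
Taking the reverse complement of ATCAGGCTGGG gives CCCAGCCTGAT, found at positions 137–147 on the template; the primer anneals here to the top strand with its 3' end pointing upstream.
The product runs from position 89 to position 147, so its length is 147 − 89 + 1 = 59 bp.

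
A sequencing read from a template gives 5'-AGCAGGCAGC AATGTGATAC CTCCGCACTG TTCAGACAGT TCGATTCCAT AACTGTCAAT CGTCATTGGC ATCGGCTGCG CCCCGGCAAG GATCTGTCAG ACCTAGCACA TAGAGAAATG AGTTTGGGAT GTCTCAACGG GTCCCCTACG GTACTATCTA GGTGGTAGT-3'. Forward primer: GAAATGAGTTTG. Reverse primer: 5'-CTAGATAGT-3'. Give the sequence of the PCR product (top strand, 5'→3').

Scanning the template, GAAATGAGTTTG occurs at positions 115–126; this primer anneals to the bottom strand there with its 3' end pointing downstream.
Reverse complement of the reverse primer: ACTATCTAG. This occurs on the top strand at positions 153–161.
The product is the template from position 115 through 161 (47 bp).

5'-GAAATGAGTTTGGGATGTCTCAACGGGTCCCCTACGGTACTATCTAG-3'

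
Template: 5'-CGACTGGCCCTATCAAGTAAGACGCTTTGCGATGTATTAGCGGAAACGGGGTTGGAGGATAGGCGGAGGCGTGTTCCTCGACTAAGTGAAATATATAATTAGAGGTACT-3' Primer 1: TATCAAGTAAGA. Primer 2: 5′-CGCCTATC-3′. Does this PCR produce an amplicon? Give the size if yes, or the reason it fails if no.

Yes — a 55 bp product.

Primer 1 (TATCAAGTAAGA) matches the top strand at positions 11–22; it acts as a forward primer.
Primer 2's reverse complement is GATAGGCG, matching the top strand at positions 58–65; it acts as a reverse primer.
The 3' ends face each other across positions 11–65, giving a 55 bp product.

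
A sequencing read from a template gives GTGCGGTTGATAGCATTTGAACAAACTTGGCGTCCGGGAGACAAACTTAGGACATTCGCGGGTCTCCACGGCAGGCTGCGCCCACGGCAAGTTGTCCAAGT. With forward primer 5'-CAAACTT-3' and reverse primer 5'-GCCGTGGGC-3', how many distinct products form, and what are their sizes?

The forward primer CAAACTT matches the top strand at positions 22–28, 42–48.
The reverse primer's reverse complement is GCCCACGGC, matching at positions 80–88.
Each forward site pairs with the reverse site to give a product ending at position 88: sizes 67, 47 bp.

Two products: 67 bp, 47 bp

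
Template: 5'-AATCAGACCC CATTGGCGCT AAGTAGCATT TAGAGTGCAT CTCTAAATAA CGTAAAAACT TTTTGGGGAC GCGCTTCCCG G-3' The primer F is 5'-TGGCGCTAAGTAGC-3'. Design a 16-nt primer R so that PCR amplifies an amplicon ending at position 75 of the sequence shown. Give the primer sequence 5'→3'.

5'-AGCGCGTCCCCAAAAA-3'

The forward primer binds at positions 14–27; the product's 3' end on the top strand is position 75.
The reverse primer anneals to the top strand over positions 60–75, i.e. to TTTTTGGGGACGCGCT.
Its sequence written 5'→3' is the reverse complement: AGCGCGTCCCCAAAAA.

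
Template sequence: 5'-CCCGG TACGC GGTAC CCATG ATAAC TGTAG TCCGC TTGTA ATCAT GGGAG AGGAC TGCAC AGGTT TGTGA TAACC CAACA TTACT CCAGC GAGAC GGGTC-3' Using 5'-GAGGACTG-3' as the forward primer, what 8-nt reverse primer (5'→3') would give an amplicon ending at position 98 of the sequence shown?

5'-CCCGTCTC-3'

The forward primer binds at positions 50–57; the product's 3' end on the top strand is position 98.
The reverse primer anneals to the top strand over positions 91–98, i.e. to GAGACGGG.
Its sequence written 5'→3' is the reverse complement: CCCGTCTC.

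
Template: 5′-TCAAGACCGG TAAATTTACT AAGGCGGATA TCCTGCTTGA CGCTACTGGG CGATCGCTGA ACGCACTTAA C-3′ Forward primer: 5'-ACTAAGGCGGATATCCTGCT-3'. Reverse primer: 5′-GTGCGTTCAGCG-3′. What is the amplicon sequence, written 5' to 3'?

5'-ACTAAGGCGGATATCCTGCTTGACGCTACTGGGCGATCGCTGAACGCAC-3'

Forward primer ACTAAGGCGGATATCCTGCT is found on the top strand at positions 18–37.
Reverse complement of the reverse primer: CGCTGAACGCAC. This occurs on the top strand at positions 55–66.
The product is the template from position 18 through 66 (49 bp).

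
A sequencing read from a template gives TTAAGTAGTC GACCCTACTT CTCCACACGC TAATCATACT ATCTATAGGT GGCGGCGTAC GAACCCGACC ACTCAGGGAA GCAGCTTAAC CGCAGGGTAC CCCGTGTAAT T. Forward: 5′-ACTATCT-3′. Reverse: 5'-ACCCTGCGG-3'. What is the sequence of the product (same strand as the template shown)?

5'-ACTATCTATAGGTGGCGGCGTACGAACCCGACCACTCAGGGAAGCAGCTTAACCGCAGGGT-3'

The forward primer matches the template at positions 38–44.
Taking the reverse complement of ACCCTGCGG gives CCGCAGGGT, found at positions 90–98 on the template; the primer anneals here to the top strand with its 3' end pointing upstream.
The product is the template from position 38 through 98 (61 bp).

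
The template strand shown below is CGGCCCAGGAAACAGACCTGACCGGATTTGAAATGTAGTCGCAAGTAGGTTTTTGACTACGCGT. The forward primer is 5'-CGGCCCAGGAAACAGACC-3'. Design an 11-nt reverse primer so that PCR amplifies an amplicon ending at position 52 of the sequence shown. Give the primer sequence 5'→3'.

5'-AAACCTACTTG-3'

The forward primer binds at positions 1–18; the product's 3' end on the top strand is position 52.
The reverse primer anneals to the top strand over positions 42–52, i.e. to CAAGTAGGTTT.
Its sequence written 5'→3' is the reverse complement: AAACCTACTTG.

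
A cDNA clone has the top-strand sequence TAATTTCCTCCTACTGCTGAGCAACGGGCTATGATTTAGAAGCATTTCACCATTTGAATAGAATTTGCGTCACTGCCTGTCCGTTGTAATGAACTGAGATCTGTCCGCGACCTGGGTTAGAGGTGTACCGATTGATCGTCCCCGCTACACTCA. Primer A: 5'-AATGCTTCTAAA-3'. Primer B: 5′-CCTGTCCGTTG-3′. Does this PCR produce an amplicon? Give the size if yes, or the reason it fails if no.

Primer A (AATGCTTCTAAA) has reverse complement TTTAGAAGCATT, which matches the top strand at positions 35–46; primer A anneals to the top strand there with its 3' end pointing upstream toward position 35.
Primer B (CCTGTCCGTTG) matches the top strand directly at positions 76–86; it anneals to the bottom strand with its 3' end pointing downstream toward position 86.
The 3' ends diverge (primer A extends toward position 1, primer B toward position 153), so the primers never converge on a shared product.

No product — the primers' 3' ends point away from each other.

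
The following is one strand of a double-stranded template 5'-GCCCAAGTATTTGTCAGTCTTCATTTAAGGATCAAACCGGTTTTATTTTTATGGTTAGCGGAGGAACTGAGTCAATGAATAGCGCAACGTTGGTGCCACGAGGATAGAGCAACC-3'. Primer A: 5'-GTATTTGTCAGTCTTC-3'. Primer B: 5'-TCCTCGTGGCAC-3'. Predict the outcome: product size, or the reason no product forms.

Yes — a 98 bp product.

Primer A (GTATTTGTCAGTCTTC) matches the top strand at positions 7–22; it acts as a forward primer.
Primer B's reverse complement is GTGCCACGAGGA, matching the top strand at positions 93–104; it acts as a reverse primer.
The 3' ends face each other across positions 7–104, giving a 98 bp product.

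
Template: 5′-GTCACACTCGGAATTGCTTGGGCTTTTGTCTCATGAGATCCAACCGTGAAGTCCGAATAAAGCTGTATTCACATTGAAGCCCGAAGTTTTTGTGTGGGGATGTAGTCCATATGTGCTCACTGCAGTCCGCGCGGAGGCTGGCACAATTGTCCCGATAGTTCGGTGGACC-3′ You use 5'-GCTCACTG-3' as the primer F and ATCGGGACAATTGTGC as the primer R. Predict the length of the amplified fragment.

42 bp

Scanning the template, GCTCACTG occurs at positions 115–122; this primer anneals to the bottom strand there with its 3' end pointing downstream.
Taking the reverse complement of ATCGGGACAATTGTGC gives GCACAATTGTCCCGAT, found at positions 141–156 on the template; the primer anneals here to the top strand with its 3' end pointing upstream.
Product length = (reverse-primer end) − (forward-primer start) + 1 = 156 − 115 + 1 = 42 bp.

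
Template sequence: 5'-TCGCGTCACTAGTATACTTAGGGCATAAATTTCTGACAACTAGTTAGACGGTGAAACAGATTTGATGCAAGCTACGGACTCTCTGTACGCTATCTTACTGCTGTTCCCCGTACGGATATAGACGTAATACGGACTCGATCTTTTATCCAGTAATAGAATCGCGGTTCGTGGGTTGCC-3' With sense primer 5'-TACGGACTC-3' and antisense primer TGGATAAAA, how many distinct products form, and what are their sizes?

The forward primer TACGGACTC matches the top strand at positions 73–81, 128–136.
The reverse primer's reverse complement is TTTTATCCA, matching at positions 141–149.
Each forward site pairs with the reverse site to give a product ending at position 149: sizes 77, 22 bp.

Two products: 77 bp, 22 bp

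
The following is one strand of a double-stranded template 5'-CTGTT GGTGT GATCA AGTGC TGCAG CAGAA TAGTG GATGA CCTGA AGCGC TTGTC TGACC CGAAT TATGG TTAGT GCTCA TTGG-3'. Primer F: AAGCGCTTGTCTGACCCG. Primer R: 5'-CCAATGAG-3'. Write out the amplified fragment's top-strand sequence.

5'-AAGCGCTTGTCTGACCCGAATTATGGTTAGTGCTCATTGG-3'

Forward primer AAGCGCTTGTCTGACCCG is found on the top strand at positions 45–62.
Reverse complement of the reverse primer: CTCATTGG. This occurs on the top strand at positions 77–84.
The product is the template from position 45 through 84 (40 bp).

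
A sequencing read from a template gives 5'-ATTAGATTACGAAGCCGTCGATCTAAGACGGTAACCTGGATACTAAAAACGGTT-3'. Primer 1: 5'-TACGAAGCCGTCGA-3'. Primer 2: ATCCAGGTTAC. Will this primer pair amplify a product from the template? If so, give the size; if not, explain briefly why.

Primer 1 (TACGAAGCCGTCGA) matches the top strand at positions 8–21; it acts as a forward primer.
Primer 2's reverse complement is GTAACCTGGAT, matching the top strand at positions 31–41; it acts as a reverse primer.
The 3' ends face each other across positions 8–41, giving a 34 bp product.

Yes — a 34 bp product.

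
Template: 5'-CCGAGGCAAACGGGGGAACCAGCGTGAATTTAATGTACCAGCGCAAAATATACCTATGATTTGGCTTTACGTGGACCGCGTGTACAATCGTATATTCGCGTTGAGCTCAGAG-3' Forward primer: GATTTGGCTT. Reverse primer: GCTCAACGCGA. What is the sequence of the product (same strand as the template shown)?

5'-GATTTGGCTTTACGTGGACCGCGTGTACAATCGTATATTCGCGTTGAGC-3'

Scanning the template, GATTTGGCTT occurs at positions 58–67; this primer anneals to the bottom strand there with its 3' end pointing downstream.
The reverse primer's reverse complement is TCGCGTTGAGC, which matches the template at positions 96–106.
The product is the template from position 58 through 106 (49 bp).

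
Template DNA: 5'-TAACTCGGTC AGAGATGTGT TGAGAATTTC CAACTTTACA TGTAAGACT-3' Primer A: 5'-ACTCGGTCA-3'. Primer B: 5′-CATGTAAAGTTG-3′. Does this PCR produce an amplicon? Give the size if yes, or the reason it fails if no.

Yes — a 40 bp product.

Primer A (ACTCGGTCA) matches the top strand at positions 3–11; it acts as a forward primer.
Primer B's reverse complement is CAACTTTACATG, matching the top strand at positions 31–42; it acts as a reverse primer.
The 3' ends face each other across positions 3–42, giving a 40 bp product.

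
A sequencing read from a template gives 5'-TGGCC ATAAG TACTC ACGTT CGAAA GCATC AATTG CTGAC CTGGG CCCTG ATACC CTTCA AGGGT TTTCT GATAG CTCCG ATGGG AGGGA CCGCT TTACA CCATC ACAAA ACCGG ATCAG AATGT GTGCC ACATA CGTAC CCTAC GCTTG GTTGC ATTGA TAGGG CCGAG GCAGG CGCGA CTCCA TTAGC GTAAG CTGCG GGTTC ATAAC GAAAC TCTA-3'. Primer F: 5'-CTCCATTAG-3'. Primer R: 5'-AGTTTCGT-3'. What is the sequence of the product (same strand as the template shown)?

The forward primer matches the template at positions 181–189.
The reverse primer's reverse complement is ACGAAACT, which matches the template at positions 209–216.
The product is the template from position 181 through 216 (36 bp).

5'-CTCCATTAGCGTAAGCTGCGGGTTCATAACGAAACT-3'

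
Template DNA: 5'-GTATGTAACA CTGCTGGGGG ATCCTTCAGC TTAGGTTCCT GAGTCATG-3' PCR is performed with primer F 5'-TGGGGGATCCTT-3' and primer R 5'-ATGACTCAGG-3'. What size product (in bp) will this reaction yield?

Scanning the template, TGGGGGATCCTT occurs at positions 15–26; this primer anneals to the bottom strand there with its 3' end pointing downstream.
Taking the reverse complement of ATGACTCAGG gives CCTGAGTCAT, found at positions 38–47 on the template; the primer anneals here to the top strand with its 3' end pointing upstream.
Product length = (reverse-primer end) − (forward-primer start) + 1 = 47 − 15 + 1 = 33 bp.

33 bp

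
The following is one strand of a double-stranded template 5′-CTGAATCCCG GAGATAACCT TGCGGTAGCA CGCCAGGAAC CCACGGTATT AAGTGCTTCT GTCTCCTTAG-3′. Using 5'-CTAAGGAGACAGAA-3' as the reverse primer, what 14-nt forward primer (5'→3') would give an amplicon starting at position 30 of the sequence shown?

The reverse primer's reverse complement TTCTGTCTCCTTAG matches the template at positions 57–70; the product starts at position 30.
The forward primer is identical to the top strand over positions 30–43: ACGCCAGGAACCCA.

5'-ACGCCAGGAACCCA-3'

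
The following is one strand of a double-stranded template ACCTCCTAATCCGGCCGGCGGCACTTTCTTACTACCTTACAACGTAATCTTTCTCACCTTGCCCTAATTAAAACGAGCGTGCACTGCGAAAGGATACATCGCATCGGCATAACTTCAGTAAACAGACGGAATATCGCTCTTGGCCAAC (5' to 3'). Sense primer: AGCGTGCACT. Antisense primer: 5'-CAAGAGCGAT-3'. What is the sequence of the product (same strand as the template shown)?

Scanning the template, AGCGTGCACT occurs at positions 76–85; this primer anneals to the bottom strand there with its 3' end pointing downstream.
Taking the reverse complement of CAAGAGCGAT gives ATCGCTCTTG, found at positions 133–142 on the template; the primer anneals here to the top strand with its 3' end pointing upstream.
The product is the template from position 76 through 142 (67 bp).

5'-AGCGTGCACTGCGAAAGGATACATCGCATCGGCATAACTTCAGTAAACAGACGGAATATCGCTCTTG-3'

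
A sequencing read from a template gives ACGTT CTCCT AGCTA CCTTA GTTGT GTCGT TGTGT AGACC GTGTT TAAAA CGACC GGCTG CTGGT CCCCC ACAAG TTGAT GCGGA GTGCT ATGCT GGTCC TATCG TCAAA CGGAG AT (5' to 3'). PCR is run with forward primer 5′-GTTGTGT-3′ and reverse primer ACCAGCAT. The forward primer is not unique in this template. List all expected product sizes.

78 bp, 70 bp

The forward primer GTTGTGT matches the top strand at positions 21–27, 29–35.
The reverse primer's reverse complement is ATGCTGGT, matching at positions 91–98.
Each forward site pairs with the reverse site to give a product ending at position 98: sizes 78, 70 bp.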